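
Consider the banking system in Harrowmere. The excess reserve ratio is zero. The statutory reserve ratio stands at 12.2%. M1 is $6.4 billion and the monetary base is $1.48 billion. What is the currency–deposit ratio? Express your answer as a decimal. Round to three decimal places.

0.142

Using m = M/MB = 6.4/1.48 ≈ 4.324324. From m = (1 + c)/(c + rr + e), rearranging gives 1 + c = m·(c + rr + e), so c·(1 − m) = m·(rr + e) − 1.
Hence c = [m·(rr + e) − 1]/(1 − m) = [4.324324 × (0.122 + 0) − 1] / (1 − 4.324324) ≈ 0.142114.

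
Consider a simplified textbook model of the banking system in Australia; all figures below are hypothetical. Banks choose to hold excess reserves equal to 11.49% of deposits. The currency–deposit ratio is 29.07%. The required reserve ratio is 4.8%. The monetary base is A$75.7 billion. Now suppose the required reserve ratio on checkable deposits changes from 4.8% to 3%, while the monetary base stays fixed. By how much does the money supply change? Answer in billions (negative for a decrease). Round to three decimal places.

Initially m₁ = (1 + 0.2907) / (0.048 + 0.1149 + 0.2907) ≈ 2.845459, so M₁ = 2.845459 × 75.7 ≈ 215.4012 billion.
After the change m₂ = (1 + 0.2907) / (0.03 + 0.1149 + 0.2907) ≈ 2.963039, so M₂ = 2.963039 × 75.7 ≈ 224.3021 billion.
ΔM = M₂ − M₁ = 224.3021 − 215.4012 = 8.9009 billion.

A$8.901 billion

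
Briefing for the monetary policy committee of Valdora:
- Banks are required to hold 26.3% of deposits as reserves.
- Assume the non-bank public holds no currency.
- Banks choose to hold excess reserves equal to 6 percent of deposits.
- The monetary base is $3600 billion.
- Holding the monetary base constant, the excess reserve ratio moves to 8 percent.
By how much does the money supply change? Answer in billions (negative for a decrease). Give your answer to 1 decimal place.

-649.9 billion

Initially m₁ = 1 / (0.263 + 0.06) ≈ 3.095975, so M₁ = 3.095975 × 3600 = 11145.51 billion.
After the change m₂ = 1 / (0.263 + 0.08) ≈ 2.915452, so M₂ = 2.915452 × 3600 = 10495.6272 billion.
ΔM = M₂ − M₁ = 10495.6272 − 11145.51 = -649.8828 billion.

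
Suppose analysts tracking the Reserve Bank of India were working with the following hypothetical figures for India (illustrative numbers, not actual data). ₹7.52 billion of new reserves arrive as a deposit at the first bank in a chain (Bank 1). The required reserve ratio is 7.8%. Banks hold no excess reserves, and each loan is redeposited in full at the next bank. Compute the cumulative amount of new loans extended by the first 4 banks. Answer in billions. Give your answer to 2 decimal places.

₹24.65 billion

Bank i lends (1 − rr)^i of the original deposit: Bank 1 lends 7.52·0.9220 ≈ 6.9334, Bank 2 lends 7.52·0.9220² ≈ 6.3926, and so on.
Summing a geometric series: total = 7.52·[0.9220·(1 − 0.9220^4) / (1 − 0.9220)] ≈ 24.6544 billion.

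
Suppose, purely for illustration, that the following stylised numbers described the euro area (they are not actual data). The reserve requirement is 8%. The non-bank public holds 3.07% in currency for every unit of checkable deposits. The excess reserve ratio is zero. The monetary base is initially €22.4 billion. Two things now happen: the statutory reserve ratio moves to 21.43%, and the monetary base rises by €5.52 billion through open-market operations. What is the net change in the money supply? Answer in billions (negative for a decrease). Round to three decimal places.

-91.103 billion

Before: m₁ = (1 + 0.0307) / (0.08 + 0.0307) ≈ 9.310750, MB₁ = 22.4, so M₁ = 9.310750 × 22.4 = 208.5608 billion.
After: m₂ = (1 + 0.0307) / (0.2143 + 0.0307) ≈ 4.206939, MB₂ = 22.4 + 5.52 = 27.92, so M₂ = 4.206939 × 27.92 ≈ 117.4577 billion.
ΔM = M₂ − M₁ = 117.4577 − 208.5608 = -91.1031 billion.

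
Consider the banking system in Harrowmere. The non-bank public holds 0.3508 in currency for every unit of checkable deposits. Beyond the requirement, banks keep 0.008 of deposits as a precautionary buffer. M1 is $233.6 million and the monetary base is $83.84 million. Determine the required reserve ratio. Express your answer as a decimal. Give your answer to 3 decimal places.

Using m = M/MB = 233.6/83.84 ≈ 2.786260. Since m = (1 + c)/(c + rr + e), the denominator satisfies c + rr + e = (1 + c)/m = (1 + 0.3508) / 2.786260 ≈ 0.484808.
With c = 0.3508 and e = 0.008, the required reserve ratio is 0.484808 − 0.3508 − 0.008 = 0.126008.

0.126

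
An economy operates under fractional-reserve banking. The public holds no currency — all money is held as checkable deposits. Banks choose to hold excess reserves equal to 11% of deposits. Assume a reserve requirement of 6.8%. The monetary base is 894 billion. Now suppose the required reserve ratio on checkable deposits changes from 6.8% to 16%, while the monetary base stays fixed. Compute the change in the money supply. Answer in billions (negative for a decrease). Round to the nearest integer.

Initially m₁ = 1 / (0.068 + 0.11) ≈ 5.6180, so M₁ = 5.6180 × 894 = 5022.492 billion.
After the change m₂ = 1 / (0.16 + 0.11) ≈ 3.7037, so M₂ = 3.7037 × 894 = 3311.1078 billion.
ΔM = M₂ − M₁ = 3311.1078 − 5022.492 = -1711.3842 billion.

-1711 billion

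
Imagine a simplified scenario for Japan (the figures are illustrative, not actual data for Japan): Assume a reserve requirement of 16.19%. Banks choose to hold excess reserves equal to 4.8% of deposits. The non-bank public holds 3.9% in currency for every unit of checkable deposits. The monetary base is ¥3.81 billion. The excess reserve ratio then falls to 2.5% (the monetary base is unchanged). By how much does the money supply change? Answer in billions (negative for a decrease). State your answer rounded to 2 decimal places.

¥1.62 billion

Initially m₁ = (1 + 0.039) / (0.1619 + 0.048 + 0.039) ≈ 4.1744, so M₁ = 4.1744 × 3.81 ≈ 15.9045 billion.
After the change m₂ = (1 + 0.039) / (0.1619 + 0.025 + 0.039) ≈ 4.5994, so M₂ = 4.5994 × 3.81 ≈ 17.5237 billion.
ΔM = M₂ − M₁ = 17.5237 − 15.9045 = 1.6192 billion.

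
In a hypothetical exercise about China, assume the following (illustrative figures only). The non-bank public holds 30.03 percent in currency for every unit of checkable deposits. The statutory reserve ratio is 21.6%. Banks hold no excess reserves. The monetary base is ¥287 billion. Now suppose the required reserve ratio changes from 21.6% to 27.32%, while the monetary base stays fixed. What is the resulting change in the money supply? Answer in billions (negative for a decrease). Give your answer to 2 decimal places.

-72.09 billion

Initially m₁ = (1 + 0.3003) / (0.216 + 0.3003) ≈ 2.518497, so M₁ = 2.518497 × 287 ≈ 722.8086 billion.
After the change m₂ = (1 + 0.3003) / (0.2732 + 0.3003) ≈ 2.267306, so M₂ = 2.267306 × 287 ≈ 650.7168 billion.
ΔM = M₂ − M₁ = 650.7168 − 722.8086 = -72.0918 billion.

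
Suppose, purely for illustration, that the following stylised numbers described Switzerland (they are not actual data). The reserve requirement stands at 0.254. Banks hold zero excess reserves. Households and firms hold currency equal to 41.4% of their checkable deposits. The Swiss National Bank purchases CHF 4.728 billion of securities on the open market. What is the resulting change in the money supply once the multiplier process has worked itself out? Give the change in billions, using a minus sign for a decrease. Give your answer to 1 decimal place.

CHF 10.0 billion

The money multiplier is m = (1 + c) / (rr + c) = (1 + 0.414) / (0.254 + 0.414) ≈ 2.1168.
The purchase adds 4.728 billion of base, so ΔM = m × ΔMB = 2.1168 × (+4.728) ≈ 10.0082 billion.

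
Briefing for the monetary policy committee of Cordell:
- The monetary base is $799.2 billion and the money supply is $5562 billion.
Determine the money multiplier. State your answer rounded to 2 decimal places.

6.96

The money multiplier is m = M / MB = 5562 / 799.2 ≈ 6.95946.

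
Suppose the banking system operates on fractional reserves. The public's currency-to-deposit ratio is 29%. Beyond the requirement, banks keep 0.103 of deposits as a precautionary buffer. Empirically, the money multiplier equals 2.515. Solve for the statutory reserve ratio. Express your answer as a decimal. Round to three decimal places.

Using m = 2.515. Since m = (1 + c)/(c + rr + e), the denominator satisfies c + rr + e = (1 + c)/m = (1 + 0.29) / 2.515 ≈ 0.512922.
With c = 0.29 and e = 0.103, the statutory reserve ratio is 0.512922 − 0.29 − 0.103 = 0.119922.

0.120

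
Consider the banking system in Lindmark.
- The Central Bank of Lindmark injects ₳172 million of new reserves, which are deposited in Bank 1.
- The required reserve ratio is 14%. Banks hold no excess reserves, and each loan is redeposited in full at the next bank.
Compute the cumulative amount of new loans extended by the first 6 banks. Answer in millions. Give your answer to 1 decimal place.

Bank i lends (1 − rr)^i of the original deposit: Bank 1 lends 172·0.8600 = 147.9200, Bank 2 lends 172·0.8600² = 127.2112, and so on.
Summing a geometric series: total = 172·[0.8600·(1 − 0.8600^6) / (1 − 0.8600)] ≈ 629.1172 million.

₳629.1 million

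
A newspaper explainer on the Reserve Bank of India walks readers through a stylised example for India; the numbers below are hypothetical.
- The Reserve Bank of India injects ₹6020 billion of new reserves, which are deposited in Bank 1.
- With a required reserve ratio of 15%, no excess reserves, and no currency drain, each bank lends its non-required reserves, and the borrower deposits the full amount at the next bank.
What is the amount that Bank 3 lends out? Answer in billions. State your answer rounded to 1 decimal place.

₹3697.0 billion

Each bank lends a fraction (1 − rr) = 0.8500 of the deposit it receives, so Bank 3 receives 6020·0.8500^2 and lends 6020·0.8500^3 = 3697.0325 billion.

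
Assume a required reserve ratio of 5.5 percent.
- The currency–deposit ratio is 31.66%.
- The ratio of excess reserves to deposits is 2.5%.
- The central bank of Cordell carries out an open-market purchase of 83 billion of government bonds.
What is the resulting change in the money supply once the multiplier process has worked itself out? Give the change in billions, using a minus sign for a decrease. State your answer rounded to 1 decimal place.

275.5 billion

The money multiplier is m = (1 + c) / (rr + e + c) = (1 + 0.3166) / (0.055 + 0.025 + 0.3166) ≈ 3.3197.
The purchase adds 83 billion of base, so ΔM = m × ΔMB = 3.3197 × (+83) = 275.5351 billion.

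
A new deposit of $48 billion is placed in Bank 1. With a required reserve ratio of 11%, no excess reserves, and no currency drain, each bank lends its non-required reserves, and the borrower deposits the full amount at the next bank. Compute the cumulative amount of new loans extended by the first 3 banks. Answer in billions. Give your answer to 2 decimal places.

Bank i lends (1 − rr)^i of the original deposit: Bank 1 lends 48·0.8900 = 42.7200, Bank 2 lends 48·0.8900² = 38.0208, and so on.
Summing a geometric series: total = 48·[0.8900·(1 − 0.8900^3) / (1 − 0.8900)] ≈ 114.5793 billion.

$114.58 billion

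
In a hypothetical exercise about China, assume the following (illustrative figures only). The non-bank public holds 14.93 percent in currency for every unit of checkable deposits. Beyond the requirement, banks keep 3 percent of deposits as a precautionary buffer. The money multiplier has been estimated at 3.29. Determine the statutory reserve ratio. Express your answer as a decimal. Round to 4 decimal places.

Using m = 3.29. Since m = (1 + c)/(c + rr + e), the denominator satisfies c + rr + e = (1 + c)/m = (1 + 0.1493) / 3.29 ≈ 0.349331.
With c = 0.1493 and e = 0.03, the statutory reserve ratio is 0.349331 − 0.1493 − 0.03 = 0.170031.

0.1700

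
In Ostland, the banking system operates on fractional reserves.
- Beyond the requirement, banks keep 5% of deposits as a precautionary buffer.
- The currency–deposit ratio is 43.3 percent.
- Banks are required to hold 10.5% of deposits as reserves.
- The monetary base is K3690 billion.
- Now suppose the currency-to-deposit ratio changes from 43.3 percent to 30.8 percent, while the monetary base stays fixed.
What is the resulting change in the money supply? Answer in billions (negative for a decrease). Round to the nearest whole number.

Initially m₁ = (1 + 0.433) / (0.105 + 0.05 + 0.433) ≈ 2.43707, so M₁ = 2.43707 × 3690 = 8992.7883 billion.
After the change m₂ = (1 + 0.308) / (0.105 + 0.05 + 0.308) ≈ 2.82505, so M₂ = 2.82505 × 3690 = 10424.4345 billion.
ΔM = M₂ − M₁ = 10424.4345 − 8992.7883 = 1431.6462 billion.

K1432 billion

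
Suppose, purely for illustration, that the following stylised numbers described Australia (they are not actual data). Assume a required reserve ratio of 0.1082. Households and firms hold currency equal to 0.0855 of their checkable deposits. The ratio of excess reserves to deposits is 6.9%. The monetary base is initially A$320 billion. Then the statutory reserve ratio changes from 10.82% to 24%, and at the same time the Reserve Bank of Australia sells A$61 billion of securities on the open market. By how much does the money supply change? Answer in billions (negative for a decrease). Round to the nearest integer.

-610 billion

Before: m₁ = (1 + 0.0855) / (0.1082 + 0.069 + 0.0855) ≈ 4.1321, MB₁ = 320, so M₁ = 4.1321 × 320 = 1322.272 billion.
After: m₂ = (1 + 0.0855) / (0.24 + 0.069 + 0.0855) ≈ 2.7516, MB₂ = 320 − 61 = 259, so M₂ = 2.7516 × 259 = 712.6644 billion.
ΔM = M₂ − M₁ = 712.6644 − 1322.272 = -609.6076 billion.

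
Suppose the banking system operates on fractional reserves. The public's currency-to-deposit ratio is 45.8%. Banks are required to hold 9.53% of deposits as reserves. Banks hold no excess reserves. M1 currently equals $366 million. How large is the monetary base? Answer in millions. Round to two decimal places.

The money multiplier is m = (1 + c) / (rr + c) = (1 + 0.458) / (0.0953 + 0.458) ≈ 2.635098.
MB = M / m = 366 / 2.635098 ≈ 138.8943 million.

$138.89 million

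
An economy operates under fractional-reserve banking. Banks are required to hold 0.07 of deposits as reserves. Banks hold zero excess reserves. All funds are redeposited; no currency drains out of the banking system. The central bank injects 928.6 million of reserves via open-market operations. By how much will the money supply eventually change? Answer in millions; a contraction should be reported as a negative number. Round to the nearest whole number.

13266 million

The simple money multiplier is m = 1/rr = 1/0.07 ≈ 14.2857.
An open-market purchase increases the monetary base by 928.6 million, so ΔM = m × ΔMB = 14.2857 × 928.6 ≈ 13265.701 million.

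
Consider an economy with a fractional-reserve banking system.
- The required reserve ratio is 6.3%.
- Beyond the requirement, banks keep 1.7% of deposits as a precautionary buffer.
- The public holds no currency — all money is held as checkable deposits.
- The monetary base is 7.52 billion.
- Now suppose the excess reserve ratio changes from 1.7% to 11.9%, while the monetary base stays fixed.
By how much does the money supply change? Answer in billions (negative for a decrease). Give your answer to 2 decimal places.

Initially m₁ = 1 / (0.063 + 0.017) = 12.5, so M₁ = 12.5 × 7.52 = 94 billion.
After the change m₂ = 1 / (0.063 + 0.119) ≈ 5.4945, so M₂ = 5.4945 × 7.52 ≈ 41.3186 billion.
ΔM = M₂ − M₁ = 41.3186 − 94 = -52.6814 billion.

-52.68 billion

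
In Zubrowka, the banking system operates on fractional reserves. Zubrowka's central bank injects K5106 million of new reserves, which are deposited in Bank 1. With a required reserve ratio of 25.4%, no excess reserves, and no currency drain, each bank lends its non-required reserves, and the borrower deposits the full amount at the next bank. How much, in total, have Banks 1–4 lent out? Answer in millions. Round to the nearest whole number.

Bank i lends (1 − rr)^i of the original deposit: Bank 1 lends 5106·0.7460 = 3809.0760, Bank 2 lends 5106·0.7460² ≈ 2841.5707, and so on.
Summing a geometric series: total = 5106·[0.7460·(1 − 0.7460^4) / (1 − 0.7460)] ≈ 10351.8380 million.

K10352 million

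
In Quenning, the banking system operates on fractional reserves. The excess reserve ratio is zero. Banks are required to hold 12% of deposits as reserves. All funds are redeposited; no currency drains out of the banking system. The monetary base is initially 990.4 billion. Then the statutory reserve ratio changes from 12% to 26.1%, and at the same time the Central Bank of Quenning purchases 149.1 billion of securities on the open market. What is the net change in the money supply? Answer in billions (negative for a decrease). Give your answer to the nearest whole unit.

-3887 billion

Before: m₁ = 1 / (0.12) ≈ 8.33333, MB₁ = 990.4, so M₁ = 8.33333 × 990.4 ≈ 8253.33 billion.
After: m₂ = 1 / (0.261) ≈ 3.83142, MB₂ = 990.4 + 149.1 = 1139.5, so M₂ = 3.83142 × 1139.5 ≈ 4365.9031 billion.
ΔM = M₂ − M₁ = 4365.9031 − 8253.33 = -3887.4269 billion.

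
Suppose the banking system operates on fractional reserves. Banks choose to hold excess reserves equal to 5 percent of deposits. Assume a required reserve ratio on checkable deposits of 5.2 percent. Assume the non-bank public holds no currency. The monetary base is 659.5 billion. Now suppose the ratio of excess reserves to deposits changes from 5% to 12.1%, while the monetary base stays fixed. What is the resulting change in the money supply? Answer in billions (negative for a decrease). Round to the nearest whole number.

Initially m₁ = 1 / (0.052 + 0.05) ≈ 9.8039, so M₁ = 9.8039 × 659.5 ≈ 6465.6721 billion.
After the change m₂ = 1 / (0.052 + 0.121) ≈ 5.7803, so M₂ = 5.7803 × 659.5 ≈ 3812.1079 billion.
ΔM = M₂ − M₁ = 3812.1079 − 6465.6721 = -2653.5642 billion.

-2654 billion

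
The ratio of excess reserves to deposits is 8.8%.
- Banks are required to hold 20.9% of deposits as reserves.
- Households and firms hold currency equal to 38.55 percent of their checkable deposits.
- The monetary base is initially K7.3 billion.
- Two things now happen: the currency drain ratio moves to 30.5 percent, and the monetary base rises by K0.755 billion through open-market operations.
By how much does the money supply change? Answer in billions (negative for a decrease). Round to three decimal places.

K2.642 billion

Before: m₁ = (1 + 0.3855) / (0.209 + 0.088 + 0.3855) ≈ 2.03004, MB₁ = 7.3, so M₁ = 2.03004 × 7.3 ≈ 14.8193 billion.
After: m₂ = (1 + 0.305) / (0.209 + 0.088 + 0.305) ≈ 2.16777, MB₂ = 7.3 + 0.755 = 8.055, so M₂ = 2.16777 × 8.055 ≈ 17.4614 billion.
ΔM = M₂ − M₁ = 17.4614 − 14.8193 = 2.6421 billion.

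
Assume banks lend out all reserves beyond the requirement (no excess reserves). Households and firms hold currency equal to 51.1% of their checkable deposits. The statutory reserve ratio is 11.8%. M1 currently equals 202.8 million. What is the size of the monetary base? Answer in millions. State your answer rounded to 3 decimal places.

84.422 million

The money multiplier is m = (1 + c) / (rr + c) = (1 + 0.511) / (0.118 + 0.511) ≈ 2.4022258.
MB = M / m = 202.8 / 2.4022258 ≈ 84.4217 million.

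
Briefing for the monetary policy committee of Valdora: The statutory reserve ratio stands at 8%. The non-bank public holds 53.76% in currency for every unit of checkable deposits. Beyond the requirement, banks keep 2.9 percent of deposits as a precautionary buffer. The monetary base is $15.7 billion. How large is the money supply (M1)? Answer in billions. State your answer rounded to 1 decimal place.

The money multiplier is m = (1 + c) / (rr + e + c) = (1 + 0.5376) / (0.08 + 0.029 + 0.5376) ≈ 2.3780.
So M = m × MB = 2.3780 × 15.7 = 37.3346 billion.

$37.3 billion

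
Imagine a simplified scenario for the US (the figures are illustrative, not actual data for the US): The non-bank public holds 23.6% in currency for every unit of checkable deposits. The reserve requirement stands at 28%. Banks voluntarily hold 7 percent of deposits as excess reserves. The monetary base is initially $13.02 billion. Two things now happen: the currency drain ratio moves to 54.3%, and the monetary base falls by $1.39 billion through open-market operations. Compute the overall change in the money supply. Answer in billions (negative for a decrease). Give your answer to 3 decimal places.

Before: m₁ = (1 + 0.236) / (0.28 + 0.07 + 0.236) ≈ 2.109215, MB₁ = 13.02, so M₁ = 2.109215 × 13.02 ≈ 27.462 billion.
After: m₂ = (1 + 0.543) / (0.28 + 0.07 + 0.543) ≈ 1.727884, MB₂ = 13.02 − 1.39 = 11.63, so M₂ = 1.727884 × 11.63 ≈ 20.0953 billion.
ΔM = M₂ − M₁ = 20.0953 − 27.462 = -7.3667 billion.

-7.367 billion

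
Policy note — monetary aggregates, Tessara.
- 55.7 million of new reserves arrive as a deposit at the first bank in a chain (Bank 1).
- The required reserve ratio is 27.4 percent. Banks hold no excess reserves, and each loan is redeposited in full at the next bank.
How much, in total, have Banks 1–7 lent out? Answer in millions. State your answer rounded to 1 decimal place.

131.9 million

Bank i lends (1 − rr)^i of the original deposit: Bank 1 lends 55.7·0.7260 = 40.4382, Bank 2 lends 55.7·0.7260² ≈ 29.3581, and so on.
Summing a geometric series: total = 55.7·[0.7260·(1 − 0.7260^7) / (1 − 0.7260)] ≈ 131.8956 million.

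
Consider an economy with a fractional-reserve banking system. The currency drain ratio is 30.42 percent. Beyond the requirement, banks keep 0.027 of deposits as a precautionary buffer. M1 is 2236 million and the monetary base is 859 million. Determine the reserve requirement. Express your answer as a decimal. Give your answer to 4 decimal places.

Using m = M/MB = 2236/859 ≈ 2.603027. Since m = (1 + c)/(c + rr + e), the denominator satisfies c + rr + e = (1 + c)/m = (1 + 0.3042) / 2.603027 ≈ 0.501032.
With c = 0.3042 and e = 0.027, the reserve requirement is 0.501032 − 0.3042 − 0.027 = 0.169832.

0.1698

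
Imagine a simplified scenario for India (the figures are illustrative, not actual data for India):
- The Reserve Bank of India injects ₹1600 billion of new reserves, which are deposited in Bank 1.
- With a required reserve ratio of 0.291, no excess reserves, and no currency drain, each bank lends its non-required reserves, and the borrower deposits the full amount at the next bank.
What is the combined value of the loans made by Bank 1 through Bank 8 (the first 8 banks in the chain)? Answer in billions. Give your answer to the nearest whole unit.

₹3649 billion

Bank i lends (1 − rr)^i of the original deposit: Bank 1 lends 1600·0.7090 = 1134.4000, Bank 2 lends 1600·0.7090² = 804.2896, and so on.
Summing a geometric series: total = 1600·[0.7090·(1 − 0.7090^8) / (1 − 0.7090)] ≈ 3649.3713 billion.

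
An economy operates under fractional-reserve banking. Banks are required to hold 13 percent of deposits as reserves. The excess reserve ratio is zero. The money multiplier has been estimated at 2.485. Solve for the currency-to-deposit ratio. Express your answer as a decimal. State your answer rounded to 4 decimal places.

0.4559

Using m = 2.485. From m = (1 + c)/(c + rr + e), rearranging gives 1 + c = m·(c + rr + e), so c·(1 − m) = m·(rr + e) − 1.
Hence c = [m·(rr + e) − 1]/(1 − m) = [2.485 × (0.13 + 0) − 1] / (1 − 2.485) ≈ 0.455859.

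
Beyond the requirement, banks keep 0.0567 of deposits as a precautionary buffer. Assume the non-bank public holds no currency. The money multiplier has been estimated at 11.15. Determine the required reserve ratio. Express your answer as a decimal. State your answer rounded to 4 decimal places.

0.0330

Using m = 11.15. Since m = (1 + c)/(c + rr + e), the denominator satisfies c + rr + e = (1 + c)/m = (1 + 0) / 11.15 ≈ 0.089686.
With c = 0 and e = 0.0567, the required reserve ratio is 0.089686 − 0 − 0.0567 = 0.032986.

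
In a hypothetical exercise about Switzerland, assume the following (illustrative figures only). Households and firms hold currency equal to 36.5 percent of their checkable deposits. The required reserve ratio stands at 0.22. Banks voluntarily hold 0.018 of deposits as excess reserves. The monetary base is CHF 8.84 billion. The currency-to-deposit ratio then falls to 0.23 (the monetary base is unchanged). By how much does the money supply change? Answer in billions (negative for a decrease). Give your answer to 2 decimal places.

CHF 3.22 billion

Initially m₁ = (1 + 0.365) / (0.22 + 0.018 + 0.365) ≈ 2.2637, so M₁ = 2.2637 × 8.84 ≈ 20.0111 billion.
After the change m₂ = (1 + 0.23) / (0.22 + 0.018 + 0.23) ≈ 2.6282, so M₂ = 2.6282 × 8.84 ≈ 23.2333 billion.
ΔM = M₂ − M₁ = 23.2333 − 20.0111 = 3.2222 billion.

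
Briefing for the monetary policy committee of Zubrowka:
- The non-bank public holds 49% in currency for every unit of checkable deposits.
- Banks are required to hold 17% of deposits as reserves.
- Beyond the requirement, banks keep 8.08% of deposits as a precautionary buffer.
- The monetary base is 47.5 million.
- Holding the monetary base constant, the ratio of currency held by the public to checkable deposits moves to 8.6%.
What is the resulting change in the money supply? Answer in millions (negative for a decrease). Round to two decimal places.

Initially m₁ = (1 + 0.49) / (0.17 + 0.0808 + 0.49) ≈ 2.01134, so M₁ = 2.01134 × 47.5 ≈ 95.5387 million.
After the change m₂ = (1 + 0.086) / (0.17 + 0.0808 + 0.086) ≈ 3.22447, so M₂ = 3.22447 × 47.5 ≈ 153.1623 million.
ΔM = M₂ − M₁ = 153.1623 − 95.5387 = 57.6236 million.

57.62 million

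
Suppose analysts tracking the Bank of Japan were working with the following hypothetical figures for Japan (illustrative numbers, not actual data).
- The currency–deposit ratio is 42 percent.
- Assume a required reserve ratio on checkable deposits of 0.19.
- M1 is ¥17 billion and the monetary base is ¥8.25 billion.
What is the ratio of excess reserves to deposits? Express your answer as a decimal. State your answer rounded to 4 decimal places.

0.0791

Using m = M/MB = 17/8.25 ≈ 2.060606. Since m = (1 + c)/(c + rr + e), the denominator satisfies c + rr + e = (1 + c)/m = (1 + 0.42) / 2.060606 ≈ 0.689118.
With c = 0.42 and rr = 0.19, the ratio of excess reserves to deposits is 0.689118 − 0.42 − 0.19 = 0.079118.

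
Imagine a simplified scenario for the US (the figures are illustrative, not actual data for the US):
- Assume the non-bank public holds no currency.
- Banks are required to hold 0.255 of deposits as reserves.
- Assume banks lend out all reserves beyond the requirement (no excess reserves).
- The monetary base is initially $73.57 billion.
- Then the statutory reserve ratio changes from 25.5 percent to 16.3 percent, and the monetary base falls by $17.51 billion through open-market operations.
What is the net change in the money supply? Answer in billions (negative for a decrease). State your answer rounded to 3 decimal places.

Before: m₁ = 1 / (0.255) ≈ 3.921569, MB₁ = 73.57, so M₁ = 3.921569 × 73.57 ≈ 288.5098 billion.
After: m₂ = 1 / (0.163) ≈ 6.134969, MB₂ = 73.57 − 17.51 = 56.06, so M₂ = 6.134969 × 56.06 ≈ 343.9264 billion.
ΔM = M₂ − M₁ = 343.9264 − 288.5098 = 55.4166 billion.

$55.417 billion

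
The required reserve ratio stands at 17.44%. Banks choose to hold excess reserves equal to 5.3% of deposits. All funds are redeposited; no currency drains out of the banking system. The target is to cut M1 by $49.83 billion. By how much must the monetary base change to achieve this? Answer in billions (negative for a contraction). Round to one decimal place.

The money multiplier is m = 1 / (rr + e) = 1 / (0.1744 + 0.053) ≈ 4.3975.
ΔMB = ΔM / m = (−49.83) / 4.3975 ≈ -11.3314 billion.

-11.3 billion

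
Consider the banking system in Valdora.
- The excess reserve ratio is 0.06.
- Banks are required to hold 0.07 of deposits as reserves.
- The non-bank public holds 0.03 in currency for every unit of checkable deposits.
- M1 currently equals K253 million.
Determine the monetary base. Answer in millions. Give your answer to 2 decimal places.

K39.30 million

The money multiplier is m = (1 + c) / (rr + e + c) = (1 + 0.03) / (0.07 + 0.06 + 0.03) = 6.437500.
MB = M / m = 253 / 6.437500 ≈ 39.301 million.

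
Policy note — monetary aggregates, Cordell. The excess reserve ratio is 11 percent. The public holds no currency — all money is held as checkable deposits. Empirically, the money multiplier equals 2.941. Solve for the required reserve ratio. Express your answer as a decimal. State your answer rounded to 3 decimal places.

Using m = 2.941. Since m = (1 + c)/(c + rr + e), the denominator satisfies c + rr + e = (1 + c)/m = (1 + 0) / 2.941 ≈ 0.340020.
With c = 0 and e = 0.11, the required reserve ratio is 0.340020 − 0 − 0.11 = 0.23002.

0.230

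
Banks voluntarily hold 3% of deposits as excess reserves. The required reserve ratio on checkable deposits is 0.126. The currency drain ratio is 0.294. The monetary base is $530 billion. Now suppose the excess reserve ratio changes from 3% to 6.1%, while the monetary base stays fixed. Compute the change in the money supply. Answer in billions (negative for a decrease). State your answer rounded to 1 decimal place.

-98.2 billion

Initially m₁ = (1 + 0.294) / (0.126 + 0.03 + 0.294) ≈ 2.87556, so M₁ = 2.87556 × 530 = 1524.0468 billion.
After the change m₂ = (1 + 0.294) / (0.126 + 0.061 + 0.294) ≈ 2.69023, so M₂ = 2.69023 × 530 = 1425.8219 billion.
ΔM = M₂ − M₁ = 1425.8219 − 1524.0468 = -98.2249 billion.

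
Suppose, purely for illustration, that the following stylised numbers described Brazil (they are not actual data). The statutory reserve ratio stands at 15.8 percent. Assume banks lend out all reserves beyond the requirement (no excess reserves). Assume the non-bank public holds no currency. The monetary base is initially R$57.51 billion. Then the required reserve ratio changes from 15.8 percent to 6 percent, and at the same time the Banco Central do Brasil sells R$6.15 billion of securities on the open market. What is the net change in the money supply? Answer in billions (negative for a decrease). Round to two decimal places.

Before: m₁ = 1 / (0.158) ≈ 6.32911, MB₁ = 57.51, so M₁ = 6.32911 × 57.51 ≈ 363.9871 billion.
After: m₂ = 1 / (0.06) ≈ 16.66667, MB₂ = 57.51 − 6.15 = 51.36, so M₂ = 16.66667 × 51.36 ≈ 856.0002 billion.
ΔM = M₂ − M₁ = 856.0002 − 363.9871 = 492.0131 billion.

R$492.01 billion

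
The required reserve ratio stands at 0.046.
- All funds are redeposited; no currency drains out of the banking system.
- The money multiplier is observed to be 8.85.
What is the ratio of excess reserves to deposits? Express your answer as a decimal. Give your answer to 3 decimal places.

Using m = 8.85. Since m = (1 + c)/(c + rr + e), the denominator satisfies c + rr + e = (1 + c)/m = (1 + 0) / 8.85 ≈ 0.112994.
With c = 0 and rr = 0.046, the ratio of excess reserves to deposits is 0.112994 − 0 − 0.046 = 0.066994.

0.067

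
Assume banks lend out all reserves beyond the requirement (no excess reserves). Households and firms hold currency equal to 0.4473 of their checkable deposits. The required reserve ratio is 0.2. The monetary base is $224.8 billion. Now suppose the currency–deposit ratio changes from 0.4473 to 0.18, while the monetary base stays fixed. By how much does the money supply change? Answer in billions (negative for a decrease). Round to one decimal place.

Initially m₁ = (1 + 0.4473) / (0.2 + 0.4473) ≈ 2.23590, so M₁ = 2.23590 × 224.8 ≈ 502.6303 billion.
After the change m₂ = (1 + 0.18) / (0.2 + 0.18) ≈ 3.10526, so M₂ = 3.10526 × 224.8 ≈ 698.0624 billion.
ΔM = M₂ − M₁ = 698.0624 − 502.6303 = 195.4321 billion.

$195.4 billion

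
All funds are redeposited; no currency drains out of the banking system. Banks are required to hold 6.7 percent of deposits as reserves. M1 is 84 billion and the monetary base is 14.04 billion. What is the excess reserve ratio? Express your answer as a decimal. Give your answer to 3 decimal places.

Using m = M/MB = 84/14.04 ≈ 5.982906. Since m = (1 + c)/(c + rr + e), the denominator satisfies c + rr + e = (1 + c)/m = (1 + 0) / 5.982906 ≈ 0.167143.
With c = 0 and rr = 0.067, the excess reserve ratio is 0.167143 − 0 − 0.067 = 0.100143.

0.100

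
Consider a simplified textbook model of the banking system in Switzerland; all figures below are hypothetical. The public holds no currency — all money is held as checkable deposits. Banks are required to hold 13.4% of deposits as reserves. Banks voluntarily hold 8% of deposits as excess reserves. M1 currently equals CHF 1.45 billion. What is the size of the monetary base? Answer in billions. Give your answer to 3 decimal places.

CHF 0.310 billion

The money multiplier is m = 1 / (rr + e) = 1 / (0.134 + 0.08) ≈ 4.67290.
MB = M / m = 1.45 / 4.67290 ≈ 0.3103 billion.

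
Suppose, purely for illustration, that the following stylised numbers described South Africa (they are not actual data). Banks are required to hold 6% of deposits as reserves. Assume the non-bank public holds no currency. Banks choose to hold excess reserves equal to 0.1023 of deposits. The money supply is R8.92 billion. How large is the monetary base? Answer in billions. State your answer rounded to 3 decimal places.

R1.448 billion

The money multiplier is m = 1 / (rr + e) = 1 / (0.06 + 0.1023) ≈ 6.16143.
MB = M / m = 8.92 / 6.16143 ≈ 1.4477 billion.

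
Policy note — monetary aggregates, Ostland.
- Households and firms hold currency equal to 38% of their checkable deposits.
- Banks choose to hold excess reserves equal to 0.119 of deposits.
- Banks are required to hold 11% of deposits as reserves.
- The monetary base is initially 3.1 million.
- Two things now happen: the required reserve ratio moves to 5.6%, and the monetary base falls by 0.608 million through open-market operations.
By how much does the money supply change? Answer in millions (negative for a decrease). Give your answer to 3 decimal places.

-0.828 million

Before: m₁ = (1 + 0.38) / (0.11 + 0.119 + 0.38) ≈ 2.26601, MB₁ = 3.1, so M₁ = 2.26601 × 3.1 ≈ 7.0246 million.
After: m₂ = (1 + 0.38) / (0.056 + 0.119 + 0.38) ≈ 2.48649, MB₂ = 3.1 − 0.608 = 2.492, so M₂ = 2.48649 × 2.492 ≈ 6.1963 million.
ΔM = M₂ − M₁ = 6.1963 − 7.0246 = -0.8283 million.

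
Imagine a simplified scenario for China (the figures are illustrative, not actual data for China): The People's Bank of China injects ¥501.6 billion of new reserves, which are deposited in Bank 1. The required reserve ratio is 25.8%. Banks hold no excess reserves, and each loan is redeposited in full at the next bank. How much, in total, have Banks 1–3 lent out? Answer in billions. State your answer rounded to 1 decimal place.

¥853.3 billion

Bank i lends (1 − rr)^i of the original deposit: Bank 1 lends 501.6·0.7420 = 372.1872, Bank 2 lends 501.6·0.7420² ≈ 276.1629, and so on.
Summing a geometric series: total = 501.6·[0.7420·(1 − 0.7420^3) / (1 − 0.7420)] ≈ 853.2630 billion.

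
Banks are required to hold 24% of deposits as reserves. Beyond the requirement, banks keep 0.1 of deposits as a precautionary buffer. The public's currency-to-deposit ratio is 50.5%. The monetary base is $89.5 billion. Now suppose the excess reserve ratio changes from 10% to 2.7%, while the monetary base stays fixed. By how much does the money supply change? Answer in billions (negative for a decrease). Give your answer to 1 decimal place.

Initially m₁ = (1 + 0.505) / (0.24 + 0.1 + 0.505) ≈ 1.7811, so M₁ = 1.7811 × 89.5 ≈ 159.4084 billion.
After the change m₂ = (1 + 0.505) / (0.24 + 0.027 + 0.505) ≈ 1.9495, so M₂ = 1.9495 × 89.5 ≈ 174.4803 billion.
ΔM = M₂ − M₁ = 174.4803 − 159.4084 = 15.0719 billion.

$15.1 billion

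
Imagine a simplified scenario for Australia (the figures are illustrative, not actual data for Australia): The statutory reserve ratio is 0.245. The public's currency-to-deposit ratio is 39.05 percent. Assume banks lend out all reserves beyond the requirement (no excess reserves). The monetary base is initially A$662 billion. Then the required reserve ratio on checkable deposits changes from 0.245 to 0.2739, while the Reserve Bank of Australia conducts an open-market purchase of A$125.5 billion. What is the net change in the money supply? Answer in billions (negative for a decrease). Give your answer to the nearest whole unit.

A$200 billion

Before: m₁ = (1 + 0.3905) / (0.245 + 0.3905) ≈ 2.1880, MB₁ = 662, so M₁ = 2.1880 × 662 = 1448.456 billion.
After: m₂ = (1 + 0.3905) / (0.2739 + 0.3905) ≈ 2.0929, MB₂ = 662 + 125.5 = 787.5, so M₂ = 2.0929 × 787.5 ≈ 1648.1588 billion.
ΔM = M₂ − M₁ = 1648.1588 − 1448.456 = 199.7028 billion.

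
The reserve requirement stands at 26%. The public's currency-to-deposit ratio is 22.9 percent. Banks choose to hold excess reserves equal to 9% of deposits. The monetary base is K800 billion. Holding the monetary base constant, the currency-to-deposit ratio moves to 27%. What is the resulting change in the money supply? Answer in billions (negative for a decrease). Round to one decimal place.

-59.4 billion

Initially m₁ = (1 + 0.229) / (0.26 + 0.09 + 0.229) ≈ 2.12263, so M₁ = 2.12263 × 800 = 1698.104 billion.
After the change m₂ = (1 + 0.27) / (0.26 + 0.09 + 0.27) ≈ 2.04839, so M₂ = 2.04839 × 800 = 1638.712 billion.
ΔM = M₂ − M₁ = 1638.712 − 1698.104 = -59.392 billion.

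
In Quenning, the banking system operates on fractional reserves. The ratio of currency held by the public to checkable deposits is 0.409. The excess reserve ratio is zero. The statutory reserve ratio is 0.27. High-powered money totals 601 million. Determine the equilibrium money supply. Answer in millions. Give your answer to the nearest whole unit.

1247 million

The money multiplier is m = (1 + c) / (rr + c) = (1 + 0.409) / (0.27 + 0.409) ≈ 2.0751.
So M = m × MB = 2.0751 × 601 = 1247.1351 million.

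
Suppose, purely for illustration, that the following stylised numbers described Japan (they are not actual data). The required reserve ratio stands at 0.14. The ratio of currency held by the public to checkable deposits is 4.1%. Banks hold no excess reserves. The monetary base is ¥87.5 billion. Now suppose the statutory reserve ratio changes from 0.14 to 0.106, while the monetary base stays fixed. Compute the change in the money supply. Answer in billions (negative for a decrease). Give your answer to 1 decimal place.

¥116.4 billion

Initially m₁ = (1 + 0.041) / (0.14 + 0.041) ≈ 5.7514, so M₁ = 5.7514 × 87.5 = 503.2475 billion.
After the change m₂ = (1 + 0.041) / (0.106 + 0.041) ≈ 7.0816, so M₂ = 7.0816 × 87.5 = 619.64 billion.
ΔM = M₂ − M₁ = 619.64 − 503.2475 = 116.3925 billion.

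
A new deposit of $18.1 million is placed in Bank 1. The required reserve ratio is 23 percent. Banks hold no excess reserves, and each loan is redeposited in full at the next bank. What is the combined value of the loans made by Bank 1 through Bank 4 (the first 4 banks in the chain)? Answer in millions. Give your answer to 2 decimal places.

Bank i lends (1 − rr)^i of the original deposit: Bank 1 lends 18.1·0.7700 = 13.9370, Bank 2 lends 18.1·0.7700² ≈ 10.7315, and so on.
Summing a geometric series: total = 18.1·[0.7700·(1 − 0.7700^4) / (1 − 0.7700)] ≈ 39.2944 million.

$39.29 million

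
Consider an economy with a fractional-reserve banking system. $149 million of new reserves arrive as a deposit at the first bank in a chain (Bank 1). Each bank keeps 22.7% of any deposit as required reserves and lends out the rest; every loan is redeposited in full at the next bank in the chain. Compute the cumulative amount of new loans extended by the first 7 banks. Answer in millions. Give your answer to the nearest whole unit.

$424 million

Bank i lends (1 − rr)^i of the original deposit: Bank 1 lends 149·0.7730 = 115.1770, Bank 2 lends 149·0.7730² ≈ 89.0318, and so on.
Summing a geometric series: total = 149·[0.7730·(1 − 0.7730^7) / (1 − 0.7730)] ≈ 423.7125 million.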